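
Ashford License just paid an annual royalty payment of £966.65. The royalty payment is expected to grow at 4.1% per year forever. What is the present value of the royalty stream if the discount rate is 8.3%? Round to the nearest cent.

D₁ = D₀ × (1 + g) = £966.65 × 1.041 = £1,006.2827
Growing perpetuity: P = D₁ / (r − g) = £1,006.2827 / (0.083 − 0.041) = £23,959.11

£23959.11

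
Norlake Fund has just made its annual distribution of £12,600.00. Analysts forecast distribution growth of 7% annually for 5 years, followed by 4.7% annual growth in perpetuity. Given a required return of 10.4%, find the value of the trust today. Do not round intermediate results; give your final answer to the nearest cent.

£255344.85

D_1 = 13482.00000
D_2 = 14425.74000
D_3 = 15435.54180
D_4 = 16516.02973
D_5 = 17672.15181
Terminal value at year 5: TV = D_5×(1+g_2)/(r−g_2) = 18502.74294/0.057 = 324609.52529
P_0 = D_1/(1+r)^1 + D_2/(1+r)^2 + D_3/(1+r)^3 + D_4/(1+r)^4 + D_5/(1+r)^5 + TV/(1+r)^5
    = 12211.95652 + 11835.86366 + 11471.35336 + 11118.06893 + 10775.66463 + 197931.94512 = 255344.85223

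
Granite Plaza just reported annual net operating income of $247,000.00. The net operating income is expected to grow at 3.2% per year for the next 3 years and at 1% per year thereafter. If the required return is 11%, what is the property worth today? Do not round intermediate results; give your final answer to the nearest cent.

D_1 = 254904.00000
D_2 = 263060.92800
D_3 = 271478.87770
Terminal value at year 3: TV = D_3×(1+g_2)/(r−g_2) = 274193.66647/0.1 = 2741936.66473
P_0 = D_1/(1+r)^1 + D_2/(1+r)^2 + D_3/(1+r)^3 + TV/(1+r)^3
    = 229643.24324 + 213506.15047 + 198503.01558 + 2004880.45732 = 2646532.86662

$2646532.87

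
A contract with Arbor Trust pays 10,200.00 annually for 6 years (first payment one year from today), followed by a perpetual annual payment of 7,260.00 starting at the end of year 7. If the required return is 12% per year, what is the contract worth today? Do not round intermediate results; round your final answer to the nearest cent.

PV of 6-year annuity: 10,200.00 × [1 − (1+0.12)^−6] / 0.12 = 41936.35470
Perpetuity value at year 6: 7,260.00 / 0.12 = 60500.00000
PV of perpetuity: 60500.00000 / (1+0.12)^6 = 30651.18283
Total PV = 41936.35470 + 30651.18283 = 72587.53753

72587.54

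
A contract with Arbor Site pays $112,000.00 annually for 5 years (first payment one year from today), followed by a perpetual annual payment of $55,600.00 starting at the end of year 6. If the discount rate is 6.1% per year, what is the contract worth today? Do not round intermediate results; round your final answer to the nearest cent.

PV of 5-year annuity: $112,000.00 × [1 − (1+0.061)^−5] / 0.061 = 470504.06066
Perpetuity value at year 5: $55,600.00 / 0.061 = 911475.40984
PV of perpetuity: 911475.40984 / (1+0.061)^5 = 677903.75115
Total PV = 470504.06066 + 677903.75115 = 1148407.81181

$1148407.81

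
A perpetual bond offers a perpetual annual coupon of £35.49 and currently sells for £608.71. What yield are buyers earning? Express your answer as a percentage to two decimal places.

5.83%

P = C/r ⇒ r = C/P = £35.49/£608.71 = 0.058304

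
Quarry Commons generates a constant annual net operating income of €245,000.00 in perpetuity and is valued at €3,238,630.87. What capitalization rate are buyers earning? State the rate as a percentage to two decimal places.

P = C/r ⇒ r = C/P = €245,000.00/€3,238,630.87 = 0.075649

7.56%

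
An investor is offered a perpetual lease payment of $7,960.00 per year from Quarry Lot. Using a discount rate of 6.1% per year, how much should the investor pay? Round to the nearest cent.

Level perpetuity: PV = C / r = $7,960.00 / 0.061 = $130,491.80

$130491.80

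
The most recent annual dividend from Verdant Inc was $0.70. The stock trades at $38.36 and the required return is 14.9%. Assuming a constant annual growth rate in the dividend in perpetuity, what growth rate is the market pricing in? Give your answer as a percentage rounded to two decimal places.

P = D₀(1+g)/(r−g) ⇒ P(r−g) = D₀(1+g) ⇒ g(P+D₀) = P·r − D₀
g = (P·r − D₀)/(P + D₀) = ($38.36×0.149 − $0.70) / ($38.36 + $0.70) = 0.128409

12.84%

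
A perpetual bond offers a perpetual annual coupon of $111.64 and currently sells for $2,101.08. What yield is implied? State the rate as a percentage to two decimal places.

5.31%

P = C/r ⇒ r = C/P = $111.64/$2,101.08 = 0.053135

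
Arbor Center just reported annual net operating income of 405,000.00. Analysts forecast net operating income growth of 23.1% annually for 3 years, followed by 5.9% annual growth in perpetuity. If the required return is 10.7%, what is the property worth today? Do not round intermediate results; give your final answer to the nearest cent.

13794954.61

D_1 = 498555.00000
D_2 = 613721.20500
D_3 = 755490.80335
Terminal value at year 3: TV = D_3×(1+g_2)/(r−g_2) = 800064.76075/0.048 = 16668015.84902
P_0 = D_1/(1+r)^1 + D_2/(1+r)^2 + D_3/(1+r)^3 + TV/(1+r)^3
    = 450365.85366 + 500813.33862 + 556911.67104 + 12286863.74235 = 13794954.60567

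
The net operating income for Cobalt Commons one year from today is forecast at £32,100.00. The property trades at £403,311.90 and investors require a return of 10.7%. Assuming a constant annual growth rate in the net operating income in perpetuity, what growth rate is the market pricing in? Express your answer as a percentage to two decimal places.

P = D₁/(r−g) ⇒ g = r − D₁/P = 0.107 − £32,100.00/£403,311.90 = 0.027409

2.74%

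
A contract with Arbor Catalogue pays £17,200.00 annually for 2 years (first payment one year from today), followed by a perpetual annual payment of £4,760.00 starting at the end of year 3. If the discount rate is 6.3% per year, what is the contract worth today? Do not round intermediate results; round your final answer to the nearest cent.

PV of 2-year annuity: £17,200.00 × [1 − (1+0.063)^−2] / 0.063 = 31402.27741
Perpetuity value at year 2: £4,760.00 / 0.063 = 75555.55556
PV of perpetuity: 75555.55556 / (1+0.063)^2 = 66865.15785
Total PV = 31402.27741 + 66865.15785 = 98267.43526

£98267.44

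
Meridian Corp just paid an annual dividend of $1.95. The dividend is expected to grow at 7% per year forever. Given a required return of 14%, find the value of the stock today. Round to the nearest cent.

D₁ = D₀ × (1 + g) = $1.95 × 1.07 = $2.0865
Growing perpetuity: P = D₁ / (r − g) = $2.0865 / (0.14 − 0.07) = $29.81

$29.81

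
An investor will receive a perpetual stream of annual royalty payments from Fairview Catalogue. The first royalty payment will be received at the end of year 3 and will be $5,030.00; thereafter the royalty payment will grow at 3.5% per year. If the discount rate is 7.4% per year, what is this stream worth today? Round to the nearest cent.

Value at end of year 2: C₁ / (r − g) = $5,030.00 / (0.074 − 0.035) = $128,974.3590
Discount to today: PV = $128,974.3590 / (1 + 0.074)^2 = $128,974.3590 / 1.153476 = $111,813.65

$111813.65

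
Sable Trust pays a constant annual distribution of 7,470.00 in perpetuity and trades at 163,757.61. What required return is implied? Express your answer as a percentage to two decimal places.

4.56%

P = C/r ⇒ r = C/P = 7,470.00/163,757.61 = 0.045616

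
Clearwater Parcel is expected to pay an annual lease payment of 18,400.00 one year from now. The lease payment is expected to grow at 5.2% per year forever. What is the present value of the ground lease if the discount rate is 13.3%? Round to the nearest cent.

227160.49

Growing perpetuity: P = D₁ / (r − g) = 18,400.0000 / (0.133 − 0.052) = 227,160.49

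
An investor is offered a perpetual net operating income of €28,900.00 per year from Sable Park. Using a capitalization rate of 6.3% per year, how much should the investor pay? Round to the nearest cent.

Level perpetuity: PV = C / r = €28,900.00 / 0.063 = €458,730.16

€458730.16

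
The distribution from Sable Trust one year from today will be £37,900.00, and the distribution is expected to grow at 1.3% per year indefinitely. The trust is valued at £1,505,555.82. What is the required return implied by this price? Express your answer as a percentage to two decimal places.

P = D₁/(r − g) ⇒ r = D₁/P + g = £37,900.0000/£1,505,555.82 + 0.013 = 0.025173 + 0.013 = 0.038173

3.82%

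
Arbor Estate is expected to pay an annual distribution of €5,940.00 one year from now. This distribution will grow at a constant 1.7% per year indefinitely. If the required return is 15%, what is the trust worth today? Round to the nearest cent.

Growing perpetuity: P = D₁ / (r − g) = €5,940.0000 / (0.15 − 0.017) = €44,661.65

€44661.65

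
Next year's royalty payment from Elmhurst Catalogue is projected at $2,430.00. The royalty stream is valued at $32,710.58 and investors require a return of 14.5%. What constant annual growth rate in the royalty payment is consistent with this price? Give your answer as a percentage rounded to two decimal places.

7.07%

P = D₁/(r−g) ⇒ g = r − D₁/P = 0.145 − $2,430.00/$32,710.58 = 0.070712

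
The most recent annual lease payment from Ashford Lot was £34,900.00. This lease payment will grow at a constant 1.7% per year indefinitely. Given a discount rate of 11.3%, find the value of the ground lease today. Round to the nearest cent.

£369721.88

D₁ = D₀ × (1 + g) = £34,900.00 × 1.017 = £35,493.3000
Growing perpetuity: P = D₁ / (r − g) = £35,493.3000 / (0.113 − 0.017) = £369,721.88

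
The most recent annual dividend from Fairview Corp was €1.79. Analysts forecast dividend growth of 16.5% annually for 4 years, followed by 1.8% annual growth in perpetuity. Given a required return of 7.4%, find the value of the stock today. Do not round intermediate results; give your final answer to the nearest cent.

D_1 = 2.08535
D_2 = 2.42943
D_3 = 2.83029
D_4 = 3.29729
Terminal value at year 4: TV = D_4×(1+g_2)/(r−g_2) = 3.35664/0.056 = 59.93996
P_0 = D_1/(1+r)^1 + D_2/(1+r)^2 + D_3/(1+r)^3 + D_4/(1+r)^4 + TV/(1+r)^4
    = 1.94167 + 2.10618 + 2.28464 + 2.47822 + 45.05047 = 53.86118

€53.86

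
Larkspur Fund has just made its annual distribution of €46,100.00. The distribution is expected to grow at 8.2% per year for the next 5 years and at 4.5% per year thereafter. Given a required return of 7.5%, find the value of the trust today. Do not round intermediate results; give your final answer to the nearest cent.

D_1 = 49880.20000
D_2 = 53970.37640
D_3 = 58395.94726
D_4 = 63184.41494
D_5 = 68365.53697
Terminal value at year 5: TV = D_5×(1+g_2)/(r−g_2) = 71441.98613/0.03 = 2381399.53764
P_0 = D_1/(1+r)^1 + D_2/(1+r)^2 + D_3/(1+r)^3 + D_4/(1+r)^4 + D_5/(1+r)^5 + TV/(1+r)^5
    = 46400.18605 + 46702.32679 + 47006.43497 + 47312.52338 + 47620.60493 + 1658784.40502 = 1893826.48113

€1893826.48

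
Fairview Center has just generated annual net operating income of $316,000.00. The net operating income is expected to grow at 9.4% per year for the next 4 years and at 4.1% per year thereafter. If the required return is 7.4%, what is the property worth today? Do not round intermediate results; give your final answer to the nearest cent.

$12055837.10

D_1 = 345704.00000
D_2 = 378200.17600
D_3 = 413750.99254
D_4 = 452643.58584
Terminal value at year 4: TV = D_4×(1+g_2)/(r−g_2) = 471201.97286/0.033 = 14278847.66251
P_0 = D_1/(1+r)^1 + D_2/(1+r)^2 + D_3/(1+r)^3 + D_4/(1+r)^4 + TV/(1+r)^4
    = 321884.54376 + 327878.66934 + 333984.41738 + 340203.86649 + 10731885.60653 = 12055837.10350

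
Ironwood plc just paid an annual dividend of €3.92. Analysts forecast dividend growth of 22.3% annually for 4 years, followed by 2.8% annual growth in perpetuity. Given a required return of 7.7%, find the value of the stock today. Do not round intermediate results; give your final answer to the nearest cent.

D_1 = 4.79416
D_2 = 5.86326
D_3 = 7.17076
D_4 = 8.76984
Terminal value at year 4: TV = D_4×(1+g_2)/(r−g_2) = 9.01540/0.049 = 183.98776
P_0 = D_1/(1+r)^1 + D_2/(1+r)^2 + D_3/(1+r)^3 + D_4/(1+r)^4 + TV/(1+r)^4
    = 4.45140 + 5.05484 + 5.74009 + 6.51822 + 136.74962 = 158.51417

€158.51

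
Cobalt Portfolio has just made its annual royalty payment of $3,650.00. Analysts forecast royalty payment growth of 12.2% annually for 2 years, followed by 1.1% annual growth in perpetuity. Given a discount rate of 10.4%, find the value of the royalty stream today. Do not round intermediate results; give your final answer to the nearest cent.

$48462.96

D_1 = 4095.30000
D_2 = 4594.92660
Terminal value at year 2: TV = D_2×(1+g_2)/(r−g_2) = 4645.47079/0.093 = 49951.29885
P_0 = D_1/(1+r)^1 + D_2/(1+r)^2 + TV/(1+r)^2
    = 3709.51087 + 3769.99203 + 40983.46169 = 48462.96459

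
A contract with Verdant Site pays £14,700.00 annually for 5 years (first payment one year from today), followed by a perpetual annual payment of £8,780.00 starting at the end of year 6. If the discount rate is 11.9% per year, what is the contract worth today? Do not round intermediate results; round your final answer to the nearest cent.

£95174.76

PV of 5-year annuity: £14,700.00 × [1 − (1+0.119)^−5] / 0.119 = 53121.74691
Perpetuity value at year 5: £8,780.00 / 0.119 = 73781.51261
PV of perpetuity: 73781.51261 / (1+0.119)^5 = 42053.01343
Total PV = 53121.74691 + 42053.01343 = 95174.76034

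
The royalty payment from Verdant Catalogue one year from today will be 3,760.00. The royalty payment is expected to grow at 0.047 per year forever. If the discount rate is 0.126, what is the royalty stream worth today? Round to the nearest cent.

Growing perpetuity: P = D₁ / (r − g) = 3,760.0000 / (0.126 − 0.047) = 47,594.94

47594.94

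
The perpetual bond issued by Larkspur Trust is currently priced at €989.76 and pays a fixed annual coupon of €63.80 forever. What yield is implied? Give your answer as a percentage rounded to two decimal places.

6.45%

P = C/r ⇒ r = C/P = €63.80/€989.76 = 0.064460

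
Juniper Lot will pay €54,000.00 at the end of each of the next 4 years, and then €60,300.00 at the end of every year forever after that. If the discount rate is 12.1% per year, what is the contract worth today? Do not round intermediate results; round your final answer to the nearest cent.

PV of 4-year annuity: €54,000.00 × [1 − (1+0.121)^−4] / 0.121 = 163672.02375
Perpetuity value at year 4: €60,300.00 / 0.121 = 498347.10744
PV of perpetuity: 498347.10744 / (1+0.121)^4 = 315580.01425
Total PV = 163672.02375 + 315580.01425 = 479252.03800

€479252.04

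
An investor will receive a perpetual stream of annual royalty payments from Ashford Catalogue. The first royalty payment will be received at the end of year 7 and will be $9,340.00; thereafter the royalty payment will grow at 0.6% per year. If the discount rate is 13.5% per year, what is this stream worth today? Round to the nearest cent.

$33867.41

Value at end of year 6: C₁ / (r − g) = $9,340.00 / (0.135 − 0.006) = $72,403.1008
Discount to today: PV = $72,403.1008 / (1 + 0.135)^6 = $72,403.1008 / 2.137840 = $33,867.41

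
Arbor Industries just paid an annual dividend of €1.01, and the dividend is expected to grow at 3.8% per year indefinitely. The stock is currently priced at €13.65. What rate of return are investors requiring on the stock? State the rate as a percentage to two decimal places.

D₁ = €1.01 × 1.038 = €1.0484
P = D₁/(r − g) ⇒ r = D₁/P + g = €1.0484/€13.65 + 0.038 = 0.076804 + 0.038 = 0.114804

11.48%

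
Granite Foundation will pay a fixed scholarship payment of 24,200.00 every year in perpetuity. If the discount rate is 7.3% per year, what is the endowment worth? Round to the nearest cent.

Level perpetuity: PV = C / r = 24,200.00 / 0.073 = 331,506.85

331506.85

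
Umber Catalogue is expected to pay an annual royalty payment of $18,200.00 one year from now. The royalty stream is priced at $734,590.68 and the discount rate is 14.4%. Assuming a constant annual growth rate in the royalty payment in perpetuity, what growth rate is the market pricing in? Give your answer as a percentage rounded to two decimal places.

P = D₁/(r−g) ⇒ g = r − D₁/P = 0.144 − $18,200.00/$734,590.68 = 0.119224

11.92%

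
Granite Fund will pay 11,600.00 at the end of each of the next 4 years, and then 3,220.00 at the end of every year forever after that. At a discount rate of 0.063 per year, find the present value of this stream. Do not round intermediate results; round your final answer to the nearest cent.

PV of 4-year annuity: 11,600.00 × [1 − (1+0.063)^−4] / 0.063 = 39920.63509
Perpetuity value at year 4: 3,220.00 / 0.063 = 51111.11111
PV of perpetuity: 51111.11111 / (1+0.063)^4 = 40029.69344
Total PV = 39920.63509 + 40029.69344 = 79950.32853

79950.33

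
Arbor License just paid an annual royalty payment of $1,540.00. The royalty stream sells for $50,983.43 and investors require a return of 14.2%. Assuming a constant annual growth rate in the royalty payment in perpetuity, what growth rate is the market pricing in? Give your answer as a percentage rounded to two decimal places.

P = D₀(1+g)/(r−g) ⇒ P(r−g) = D₀(1+g) ⇒ g(P+D₀) = P·r − D₀
g = (P·r − D₀)/(P + D₀) = ($50,983.43×0.142 − $1,540.00) / ($50,983.43 + $1,540.00) = 0.108516

10.85%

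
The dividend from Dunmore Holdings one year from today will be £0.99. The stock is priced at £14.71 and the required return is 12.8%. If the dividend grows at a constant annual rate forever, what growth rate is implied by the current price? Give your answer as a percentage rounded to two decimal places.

6.07%

P = D₁/(r−g) ⇒ g = r − D₁/P = 0.128 − £0.99/£14.71 = 0.060699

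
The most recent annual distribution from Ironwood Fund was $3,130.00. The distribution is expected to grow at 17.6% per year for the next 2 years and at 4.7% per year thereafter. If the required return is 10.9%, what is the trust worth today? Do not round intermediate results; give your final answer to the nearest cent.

$66274.90

D_1 = 3680.88000
D_2 = 4328.71488
Terminal value at year 2: TV = D_2×(1+g_2)/(r−g_2) = 4532.16448/0.062 = 73099.42709
P_0 = D_1/(1+r)^1 + D_2/(1+r)^2 + TV/(1+r)^2
    = 3319.09829 + 3519.62091 + 59436.17886 = 66274.89805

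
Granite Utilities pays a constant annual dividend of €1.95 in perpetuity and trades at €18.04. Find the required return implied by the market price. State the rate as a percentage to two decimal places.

10.81%

P = C/r ⇒ r = C/P = €1.95/€18.04 = 0.108093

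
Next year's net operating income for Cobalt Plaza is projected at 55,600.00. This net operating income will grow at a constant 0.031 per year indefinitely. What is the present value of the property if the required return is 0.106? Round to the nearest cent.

Growing perpetuity: P = D₁ / (r − g) = 55,600.0000 / (0.106 − 0.031) = 741,333.33

741333.33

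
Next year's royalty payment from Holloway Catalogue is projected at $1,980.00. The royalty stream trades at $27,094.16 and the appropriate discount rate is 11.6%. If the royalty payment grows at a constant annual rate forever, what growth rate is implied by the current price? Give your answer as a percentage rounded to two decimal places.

4.29%

P = D₁/(r−g) ⇒ g = r − D₁/P = 0.116 − $1,980.00/$27,094.16 = 0.042922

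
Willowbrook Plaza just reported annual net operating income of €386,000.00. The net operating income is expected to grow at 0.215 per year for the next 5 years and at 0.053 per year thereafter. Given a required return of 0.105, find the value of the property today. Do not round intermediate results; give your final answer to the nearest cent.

€15151506.99

D_1 = 468990.00000
D_2 = 569822.85000
D_3 = 692334.76275
D_4 = 841186.73674
D_5 = 1022041.88514
Terminal value at year 5: TV = D_5×(1+g_2)/(r−g_2) = 1076210.10505/0.052 = 20696348.17410
P_0 = D_1/(1+r)^1 + D_2/(1+r)^2 + D_3/(1+r)^3 + D_4/(1+r)^4 + D_5/(1+r)^5 + TV/(1+r)^5
    = 424425.33937 + 466675.82564 + 513132.24267 + 564213.28040 + 620379.30832 + 12562680.99339 = 15151506.98978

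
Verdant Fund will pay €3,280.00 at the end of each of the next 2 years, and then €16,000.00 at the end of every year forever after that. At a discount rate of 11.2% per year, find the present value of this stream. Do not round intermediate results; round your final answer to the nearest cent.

€121131.56

PV of 2-year annuity: €3,280.00 × [1 − (1+0.112)^−2] / 0.112 = 5602.19450
Perpetuity value at year 2: €16,000.00 / 0.112 = 142857.14286
PV of perpetuity: 142857.14286 / (1+0.112)^2 = 115529.36479
Total PV = 5602.19450 + 115529.36479 = 121131.55930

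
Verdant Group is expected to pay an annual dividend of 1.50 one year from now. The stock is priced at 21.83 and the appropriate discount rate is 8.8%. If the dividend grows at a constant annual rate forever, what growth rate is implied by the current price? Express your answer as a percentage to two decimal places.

1.93%

P = D₁/(r−g) ⇒ g = r − D₁/P = 0.088 − 1.50/21.83 = 0.019287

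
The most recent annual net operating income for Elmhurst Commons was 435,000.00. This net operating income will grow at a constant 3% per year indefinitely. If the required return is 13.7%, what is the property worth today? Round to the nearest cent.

4187383.18

D₁ = D₀ × (1 + g) = 435,000.00 × 1.03 = 448,050.0000
Growing perpetuity: P = D₁ / (r − g) = 448,050.0000 / (0.137 − 0.03) = 4,187,383.18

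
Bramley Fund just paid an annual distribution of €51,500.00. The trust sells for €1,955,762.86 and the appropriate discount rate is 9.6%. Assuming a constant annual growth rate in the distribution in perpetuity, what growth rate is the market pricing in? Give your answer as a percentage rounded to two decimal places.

6.79%

P = D₀(1+g)/(r−g) ⇒ P(r−g) = D₀(1+g) ⇒ g(P+D₀) = P·r − D₀
g = (P·r − D₀)/(P + D₀) = (€1,955,762.86×0.096 − €51,500.00) / (€1,955,762.86 + €51,500.00) = 0.067880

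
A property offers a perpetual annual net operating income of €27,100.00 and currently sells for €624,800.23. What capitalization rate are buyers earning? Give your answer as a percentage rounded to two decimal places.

P = C/r ⇒ r = C/P = €27,100.00/€624,800.23 = 0.043374

4.34%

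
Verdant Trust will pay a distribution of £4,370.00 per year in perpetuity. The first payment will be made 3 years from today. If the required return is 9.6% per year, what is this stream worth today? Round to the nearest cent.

Value at end of year 2: C / r = £4,370.00 / 0.096 = £45,520.8333
Discount to today: PV = £45,520.8333 / (1 + 0.096)^2 = £45,520.8333 / 1.201216 = £37,895.63

£37895.63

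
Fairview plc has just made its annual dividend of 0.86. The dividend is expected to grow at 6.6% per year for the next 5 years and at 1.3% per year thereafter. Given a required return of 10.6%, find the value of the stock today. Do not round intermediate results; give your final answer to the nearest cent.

11.65

D_1 = 0.91676
D_2 = 0.97727
D_3 = 1.04177
D_4 = 1.11052
D_5 = 1.18382
Terminal value at year 5: TV = D_5×(1+g_2)/(r−g_2) = 1.19921/0.093 = 12.89469
P_0 = D_1/(1+r)^1 + D_2/(1+r)^2 + D_3/(1+r)^3 + D_4/(1+r)^4 + D_5/(1+r)^5 + TV/(1+r)^5
    = 0.82890 + 0.79892 + 0.77002 + 0.74218 + 0.71533 + 7.79176 = 11.64711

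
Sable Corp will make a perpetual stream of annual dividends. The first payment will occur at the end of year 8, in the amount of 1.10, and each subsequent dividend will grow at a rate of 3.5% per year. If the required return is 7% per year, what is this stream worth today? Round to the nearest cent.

Value at end of year 7: C₁ / (r − g) = 1.10 / (0.07 − 0.035) = 31.4286
Discount to today: PV = 31.4286 / (1 + 0.07)^7 = 31.4286 / 1.605781 = 19.57

19.57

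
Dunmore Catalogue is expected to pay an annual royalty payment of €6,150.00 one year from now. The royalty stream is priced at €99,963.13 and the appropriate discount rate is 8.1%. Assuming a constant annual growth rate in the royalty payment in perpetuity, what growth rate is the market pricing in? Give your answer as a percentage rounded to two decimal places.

P = D₁/(r−g) ⇒ g = r − D₁/P = 0.081 − €6,150.00/€99,963.13 = 0.019477

1.95%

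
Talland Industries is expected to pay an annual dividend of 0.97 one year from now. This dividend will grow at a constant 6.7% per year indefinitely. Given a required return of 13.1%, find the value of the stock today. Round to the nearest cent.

Growing perpetuity: P = D₁ / (r − g) = 0.9700 / (0.131 − 0.067) = 15.16

15.16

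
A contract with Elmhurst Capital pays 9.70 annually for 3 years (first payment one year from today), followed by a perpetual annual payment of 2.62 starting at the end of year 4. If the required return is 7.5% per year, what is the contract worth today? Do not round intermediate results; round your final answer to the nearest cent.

PV of 3-year annuity: 9.70 × [1 − (1+0.075)^−3] / 0.075 = 25.22510
Perpetuity value at year 3: 2.62 / 0.075 = 34.93333
PV of perpetuity: 34.93333 / (1+0.075)^3 = 28.11996
Total PV = 25.22510 + 28.11996 = 53.34506

53.35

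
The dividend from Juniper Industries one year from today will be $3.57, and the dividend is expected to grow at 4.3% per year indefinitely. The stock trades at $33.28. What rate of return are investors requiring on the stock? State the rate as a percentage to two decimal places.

15.03%

P = D₁/(r − g) ⇒ r = D₁/P + g = $3.5700/$33.28 + 0.043 = 0.107272 + 0.043 = 0.150272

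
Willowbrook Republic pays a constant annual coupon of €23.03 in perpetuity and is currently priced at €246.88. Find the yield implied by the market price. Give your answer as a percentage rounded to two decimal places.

P = C/r ⇒ r = C/P = €23.03/€246.88 = 0.093284

9.33%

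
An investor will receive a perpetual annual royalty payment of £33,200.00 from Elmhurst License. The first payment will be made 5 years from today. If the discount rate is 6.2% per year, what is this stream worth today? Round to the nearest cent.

£420967.27

Value at end of year 4: C / r = £33,200.00 / 0.062 = £535,483.8710
Discount to today: PV = £535,483.8710 / (1 + 0.062)^4 = £535,483.8710 / 1.272032 = £420,967.27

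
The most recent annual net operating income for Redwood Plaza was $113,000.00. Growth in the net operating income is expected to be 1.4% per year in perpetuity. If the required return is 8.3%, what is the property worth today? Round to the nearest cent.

$1660608.70

D₁ = D₀ × (1 + g) = $113,000.00 × 1.014 = $114,582.0000
Growing perpetuity: P = D₁ / (r − g) = $114,582.0000 / (0.083 − 0.014) = $1,660,608.70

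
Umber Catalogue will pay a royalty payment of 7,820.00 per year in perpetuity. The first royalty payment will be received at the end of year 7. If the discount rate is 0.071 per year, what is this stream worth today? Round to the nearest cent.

72981.30

Value at end of year 6: C / r = 7,820.00 / 0.071 = 110,140.8451
Discount to today: PV = 110,140.8451 / (1 + 0.071)^6 = 110,140.8451 / 1.509165 = 72,981.30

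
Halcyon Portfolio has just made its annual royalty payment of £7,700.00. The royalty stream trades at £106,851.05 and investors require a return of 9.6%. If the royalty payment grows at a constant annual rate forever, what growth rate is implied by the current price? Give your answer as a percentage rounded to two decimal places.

P = D₀(1+g)/(r−g) ⇒ P(r−g) = D₀(1+g) ⇒ g(P+D₀) = P·r − D₀
g = (P·r − D₀)/(P + D₀) = (£106,851.05×0.096 − £7,700.00) / (£106,851.05 + £7,700.00) = 0.022328

2.23%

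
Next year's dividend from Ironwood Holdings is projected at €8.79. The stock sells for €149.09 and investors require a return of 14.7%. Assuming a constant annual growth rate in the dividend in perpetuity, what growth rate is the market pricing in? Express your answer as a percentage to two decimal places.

8.80%

P = D₁/(r−g) ⇒ g = r − D₁/P = 0.147 − €8.79/€149.09 = 0.088042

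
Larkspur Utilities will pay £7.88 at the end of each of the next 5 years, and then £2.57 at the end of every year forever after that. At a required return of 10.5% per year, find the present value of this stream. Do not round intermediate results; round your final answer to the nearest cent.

PV of 5-year annuity: £7.88 × [1 − (1+0.105)^−5] / 0.105 = 29.49372
Perpetuity value at year 5: £2.57 / 0.105 = 24.47619
PV of perpetuity: 24.47619 / (1+0.105)^5 = 14.85704
Total PV = 29.49372 + 14.85704 = 44.35077

£44.35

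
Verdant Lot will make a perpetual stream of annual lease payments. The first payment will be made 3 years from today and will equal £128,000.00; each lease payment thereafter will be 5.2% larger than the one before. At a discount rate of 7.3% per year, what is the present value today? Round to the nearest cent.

Value at end of year 2: C₁ / (r − g) = £128,000.00 / (0.073 − 0.052) = £6,095,238.0952
Discount to today: PV = £6,095,238.0952 / (1 + 0.073)^2 = £6,095,238.0952 / 1.151329 = £5,294,088.91

£5294088.91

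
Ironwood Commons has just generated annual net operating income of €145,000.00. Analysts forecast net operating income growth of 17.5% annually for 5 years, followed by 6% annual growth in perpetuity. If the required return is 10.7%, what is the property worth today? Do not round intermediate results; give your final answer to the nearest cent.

€5275888.53

D_1 = 170375.00000
D_2 = 200190.62500
D_3 = 235223.98438
D_4 = 276388.18164
D_5 = 324756.11343
Terminal value at year 5: TV = D_5×(1+g_2)/(r−g_2) = 344241.48023/0.047 = 7324286.81348
P_0 = D_1/(1+r)^1 + D_2/(1+r)^2 + D_3/(1+r)^3 + D_4/(1+r)^4 + D_5/(1+r)^5 + TV/(1+r)^5
    = 153906.95574 + 163361.04154 + 173395.86614 + 184047.10272 + 195352.61581 + 4405824.95223 = 5275888.53417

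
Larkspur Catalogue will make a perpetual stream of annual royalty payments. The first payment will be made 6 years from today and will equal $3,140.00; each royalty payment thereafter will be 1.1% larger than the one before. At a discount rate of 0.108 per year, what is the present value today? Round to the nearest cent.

$19384.70

Value at end of year 5: C₁ / (r − g) = $3,140.00 / (0.108 − 0.011) = $32,371.1340
Discount to today: PV = $32,371.1340 / (1 + 0.108)^5 = $32,371.1340 / 1.669932 = $19,384.70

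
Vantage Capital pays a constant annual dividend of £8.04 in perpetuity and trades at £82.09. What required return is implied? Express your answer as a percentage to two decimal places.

9.79%

P = C/r ⇒ r = C/P = £8.04/£82.09 = 0.097941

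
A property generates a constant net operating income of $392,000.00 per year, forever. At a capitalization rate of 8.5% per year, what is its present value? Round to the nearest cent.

Level perpetuity: PV = C / r = $392,000.00 / 0.085 = $4,611,764.71

$4611764.71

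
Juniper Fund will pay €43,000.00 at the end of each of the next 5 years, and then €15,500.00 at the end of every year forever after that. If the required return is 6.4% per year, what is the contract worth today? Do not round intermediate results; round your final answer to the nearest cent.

PV of 5-year annuity: €43,000.00 × [1 − (1+0.064)^−5] / 0.064 = 179177.51909
Perpetuity value at year 5: €15,500.00 / 0.064 = 242187.50000
PV of perpetuity: 242187.50000 / (1+0.064)^5 = 177600.25475
Total PV = 179177.51909 + 177600.25475 = 356777.77383

€356777.77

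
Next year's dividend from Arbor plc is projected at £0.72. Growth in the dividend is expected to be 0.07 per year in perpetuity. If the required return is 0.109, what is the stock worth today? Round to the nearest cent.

£18.46

Growing perpetuity: P = D₁ / (r − g) = £0.7200 / (0.109 − 0.07) = £18.46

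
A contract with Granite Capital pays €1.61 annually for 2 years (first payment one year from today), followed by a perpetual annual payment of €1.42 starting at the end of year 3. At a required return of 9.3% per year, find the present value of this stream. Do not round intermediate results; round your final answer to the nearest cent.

PV of 2-year annuity: €1.61 × [1 − (1+0.093)^−2] / 0.093 = 2.82069
Perpetuity value at year 2: €1.42 / 0.093 = 15.26882
PV of perpetuity: 15.26882 / (1+0.093)^2 = 12.78101
Total PV = 2.82069 + 12.78101 = 15.60169

€15.60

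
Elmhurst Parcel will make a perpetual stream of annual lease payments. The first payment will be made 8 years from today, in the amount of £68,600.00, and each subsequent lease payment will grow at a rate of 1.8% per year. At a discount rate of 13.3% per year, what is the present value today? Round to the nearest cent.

£248895.42

Value at end of year 7: C₁ / (r − g) = £68,600.00 / (0.133 − 0.018) = £596,521.7391
Discount to today: PV = £596,521.7391 / (1 + 0.133)^7 = £596,521.7391 / 2.396676 = £248,895.42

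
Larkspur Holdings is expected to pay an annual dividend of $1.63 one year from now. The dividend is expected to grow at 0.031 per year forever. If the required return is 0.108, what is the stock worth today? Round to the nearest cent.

Growing perpetuity: P = D₁ / (r − g) = $1.6300 / (0.108 − 0.031) = $21.17

$21.17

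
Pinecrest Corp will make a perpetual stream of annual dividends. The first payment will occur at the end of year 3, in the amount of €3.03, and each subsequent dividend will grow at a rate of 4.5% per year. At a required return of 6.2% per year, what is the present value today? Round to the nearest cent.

Value at end of year 2: C₁ / (r − g) = €3.03 / (0.062 − 0.045) = €178.2353
Discount to today: PV = €178.2353 / (1 + 0.062)^2 = €178.2353 / 1.127844 = €158.03

€158.03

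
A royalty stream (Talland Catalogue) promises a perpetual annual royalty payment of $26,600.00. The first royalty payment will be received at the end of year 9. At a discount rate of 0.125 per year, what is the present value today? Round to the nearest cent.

Value at end of year 8: C / r = $26,600.00 / 0.125 = $212,800.0000
Discount to today: PV = $212,800.0000 / (1 + 0.125)^8 = $212,800.0000 / 2.565785 = $82,937.60

$82937.60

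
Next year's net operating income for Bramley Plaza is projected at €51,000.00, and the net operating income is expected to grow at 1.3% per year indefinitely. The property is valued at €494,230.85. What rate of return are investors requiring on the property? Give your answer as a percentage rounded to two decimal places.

P = D₁/(r − g) ⇒ r = D₁/P + g = €51,000.0000/€494,230.85 + 0.013 = 0.103191 + 0.013 = 0.116191

11.62%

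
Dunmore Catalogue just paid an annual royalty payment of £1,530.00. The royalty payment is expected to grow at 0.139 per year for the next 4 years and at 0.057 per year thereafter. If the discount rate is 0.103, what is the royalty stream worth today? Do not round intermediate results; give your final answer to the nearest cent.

£46612.12

D_1 = 1742.67000
D_2 = 1984.90113
D_3 = 2260.80239
D_4 = 2575.05392
Terminal value at year 4: TV = D_4×(1+g_2)/(r−g_2) = 2721.83199/0.046 = 59170.26070
P_0 = D_1/(1+r)^1 + D_2/(1+r)^2 + D_3/(1+r)^3 + D_4/(1+r)^4 + TV/(1+r)^4
    = 1579.93654 + 1631.50292 + 1684.75233 + 1739.73971 + 39976.19299 = 46612.12448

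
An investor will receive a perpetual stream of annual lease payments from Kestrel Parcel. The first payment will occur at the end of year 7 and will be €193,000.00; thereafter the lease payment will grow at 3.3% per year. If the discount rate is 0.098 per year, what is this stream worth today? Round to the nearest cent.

Value at end of year 6: C₁ / (r − g) = €193,000.00 / (0.098 − 0.033) = €2,969,230.7692
Discount to today: PV = €2,969,230.7692 / (1 + 0.098)^6 = €2,969,230.7692 / 1.752323 = €1,694,454.50

€1694454.50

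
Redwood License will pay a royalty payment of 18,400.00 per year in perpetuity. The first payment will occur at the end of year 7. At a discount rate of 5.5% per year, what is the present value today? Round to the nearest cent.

Value at end of year 6: C / r = 18,400.00 / 0.055 = 334,545.4545
Discount to today: PV = 334,545.4545 / (1 + 0.055)^6 = 334,545.4545 / 1.378843 = 242,627.70

242627.70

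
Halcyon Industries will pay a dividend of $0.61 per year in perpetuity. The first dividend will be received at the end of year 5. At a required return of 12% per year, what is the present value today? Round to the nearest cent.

$3.23

Value at end of year 4: C / r = $0.61 / 0.12 = $5.0833
Discount to today: PV = $5.0833 / (1 + 0.12)^4 = $5.0833 / 1.573519 = $3.23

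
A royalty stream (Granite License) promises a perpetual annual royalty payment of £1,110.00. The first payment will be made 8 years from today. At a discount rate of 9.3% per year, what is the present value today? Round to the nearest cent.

Value at end of year 7: C / r = £1,110.00 / 0.093 = £11,935.4839
Discount to today: PV = £11,935.4839 / (1 + 0.093)^7 = £11,935.4839 / 1.863550 = £6,404.70

£6404.70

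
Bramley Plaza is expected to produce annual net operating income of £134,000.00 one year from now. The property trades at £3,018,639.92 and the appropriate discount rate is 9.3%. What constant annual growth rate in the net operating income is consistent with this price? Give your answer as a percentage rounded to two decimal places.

4.86%

P = D₁/(r−g) ⇒ g = r − D₁/P = 0.093 − £134,000.00/£3,018,639.92 = 0.048609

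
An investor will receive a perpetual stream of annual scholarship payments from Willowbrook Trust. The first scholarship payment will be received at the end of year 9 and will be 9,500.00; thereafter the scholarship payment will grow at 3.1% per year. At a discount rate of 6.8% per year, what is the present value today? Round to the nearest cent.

Value at end of year 8: C₁ / (r − g) = 9,500.00 / (0.068 − 0.031) = 256,756.7568
Discount to today: PV = 256,756.7568 / (1 + 0.068)^8 = 256,756.7568 / 1.692661 = 151,688.22

151688.22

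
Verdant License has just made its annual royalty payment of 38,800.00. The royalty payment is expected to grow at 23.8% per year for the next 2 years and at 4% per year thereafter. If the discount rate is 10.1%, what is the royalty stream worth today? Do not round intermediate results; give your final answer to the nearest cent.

929061.29

D_1 = 48034.40000
D_2 = 59466.58720
Terminal value at year 2: TV = D_2×(1+g_2)/(r−g_2) = 61845.25069/0.061 = 1013856.56866
P_0 = D_1/(1+r)^1 + D_2/(1+r)^2 + TV/(1+r)^2
    = 43627.97457 + 49056.70528 + 836376.61465 = 929061.29450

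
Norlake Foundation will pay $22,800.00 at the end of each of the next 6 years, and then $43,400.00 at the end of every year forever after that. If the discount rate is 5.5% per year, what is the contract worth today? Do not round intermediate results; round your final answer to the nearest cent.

PV of 6-year annuity: $22,800.00 × [1 − (1+0.055)^−6] / 0.055 = 113898.09104
Perpetuity value at year 6: $43,400.00 / 0.055 = 789090.90909
PV of perpetuity: 789090.90909 / (1+0.055)^6 = 572284.89370
Total PV = 113898.09104 + 572284.89370 = 686182.98473

$686182.98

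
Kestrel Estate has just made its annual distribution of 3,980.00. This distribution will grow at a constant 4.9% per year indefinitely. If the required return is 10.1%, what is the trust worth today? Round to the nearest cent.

D₁ = D₀ × (1 + g) = 3,980.00 × 1.049 = 4,175.0200
Growing perpetuity: P = D₁ / (r − g) = 4,175.0200 / (0.101 − 0.049) = 80,288.85

80288.85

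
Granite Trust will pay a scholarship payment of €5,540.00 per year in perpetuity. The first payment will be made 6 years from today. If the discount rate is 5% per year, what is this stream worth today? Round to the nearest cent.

€86814.70

Value at end of year 5: C / r = €5,540.00 / 0.05 = €110,800.0000
Discount to today: PV = €110,800.0000 / (1 + 0.05)^5 = €110,800.0000 / 1.276282 = €86,814.70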